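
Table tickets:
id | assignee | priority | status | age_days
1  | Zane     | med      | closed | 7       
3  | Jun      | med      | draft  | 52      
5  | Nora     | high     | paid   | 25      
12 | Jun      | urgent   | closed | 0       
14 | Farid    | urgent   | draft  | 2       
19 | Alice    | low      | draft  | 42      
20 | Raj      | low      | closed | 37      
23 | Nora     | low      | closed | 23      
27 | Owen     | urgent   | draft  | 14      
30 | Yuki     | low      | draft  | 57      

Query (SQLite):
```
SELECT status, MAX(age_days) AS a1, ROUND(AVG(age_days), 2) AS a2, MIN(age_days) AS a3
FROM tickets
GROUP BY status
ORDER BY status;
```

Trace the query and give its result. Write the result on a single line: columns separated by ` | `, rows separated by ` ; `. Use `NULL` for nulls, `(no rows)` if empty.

Group tickets by status.
Per group compute: MAX(age_days), ROUND(AVG(age_days), 2), MIN(age_days).
  closed: ids {1, 12, 20, 23} → MAX(age_days)=37, ROUND(AVG(age_days), 2)=16.75, MIN(age_days)=0
  draft: ids {3, 14, 19, 27, 30} → MAX(age_days)=57, ROUND(AVG(age_days), 2)=33.4, MIN(age_days)=2
  paid: ids {5} → MAX(age_days)=25, ROUND(AVG(age_days), 2)=25, MIN(age_days)=25

closed | 37 | 16.75 | 0 ; draft | 57 | 33.4 | 2 ; paid | 25 | 25 | 25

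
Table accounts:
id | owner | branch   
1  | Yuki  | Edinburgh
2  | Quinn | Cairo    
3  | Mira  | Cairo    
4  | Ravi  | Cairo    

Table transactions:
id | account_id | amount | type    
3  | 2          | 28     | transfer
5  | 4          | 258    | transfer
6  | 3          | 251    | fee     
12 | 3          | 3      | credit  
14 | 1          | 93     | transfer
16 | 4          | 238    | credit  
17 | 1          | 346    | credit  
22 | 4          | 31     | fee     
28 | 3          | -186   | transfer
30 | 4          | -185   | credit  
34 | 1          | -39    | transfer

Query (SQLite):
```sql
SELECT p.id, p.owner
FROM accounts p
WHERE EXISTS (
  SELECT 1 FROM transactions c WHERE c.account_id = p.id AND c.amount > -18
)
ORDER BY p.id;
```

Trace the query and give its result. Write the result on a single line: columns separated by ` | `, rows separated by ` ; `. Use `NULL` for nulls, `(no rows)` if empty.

For each accounts row, check whether any transactions with matching account_id has amount > -18.
Keep rows where that is true.

1 | Yuki ; 2 | Quinn ; 3 | Mira ; 4 | Ravi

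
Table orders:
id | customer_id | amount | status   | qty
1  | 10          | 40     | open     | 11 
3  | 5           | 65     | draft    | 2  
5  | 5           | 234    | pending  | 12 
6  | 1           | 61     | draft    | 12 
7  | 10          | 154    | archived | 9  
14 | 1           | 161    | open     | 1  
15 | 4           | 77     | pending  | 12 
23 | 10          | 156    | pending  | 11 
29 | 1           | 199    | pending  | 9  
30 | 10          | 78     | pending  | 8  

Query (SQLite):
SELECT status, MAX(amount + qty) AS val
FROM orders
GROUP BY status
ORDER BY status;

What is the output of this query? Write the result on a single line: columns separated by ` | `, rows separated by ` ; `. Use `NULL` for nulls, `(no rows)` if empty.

archived | 163 ; draft | 73 ; open | 162 ; pending | 246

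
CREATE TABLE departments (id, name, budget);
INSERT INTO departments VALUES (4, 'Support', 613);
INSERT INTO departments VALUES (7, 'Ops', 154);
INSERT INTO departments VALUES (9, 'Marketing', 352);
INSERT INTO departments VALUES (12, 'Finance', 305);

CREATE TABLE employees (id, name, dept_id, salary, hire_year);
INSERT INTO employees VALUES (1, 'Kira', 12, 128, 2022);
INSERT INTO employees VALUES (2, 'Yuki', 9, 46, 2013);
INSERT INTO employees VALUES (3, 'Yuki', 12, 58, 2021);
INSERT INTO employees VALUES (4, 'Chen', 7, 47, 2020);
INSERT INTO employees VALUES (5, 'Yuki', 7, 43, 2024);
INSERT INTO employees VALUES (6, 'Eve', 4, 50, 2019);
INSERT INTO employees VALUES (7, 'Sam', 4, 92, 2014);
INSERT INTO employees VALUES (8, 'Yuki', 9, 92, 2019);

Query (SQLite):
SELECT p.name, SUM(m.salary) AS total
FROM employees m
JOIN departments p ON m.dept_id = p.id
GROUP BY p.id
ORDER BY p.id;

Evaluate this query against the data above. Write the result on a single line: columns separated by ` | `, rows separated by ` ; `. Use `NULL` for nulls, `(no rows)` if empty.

Support | 142 ; Ops | 90 ; Marketing | 138 ; Finance | 186

Join each employees row to its departments via dept_id.
Group joined rows by departments.id; compute SUM(m.salary) per group.
  4: ids {6, 7} → SUM(m.salary)=142
  7: ids {4, 5} → SUM(m.salary)=90
  9: ids {2, 8} → SUM(m.salary)=138
  12: ids {1, 3} → SUM(m.salary)=186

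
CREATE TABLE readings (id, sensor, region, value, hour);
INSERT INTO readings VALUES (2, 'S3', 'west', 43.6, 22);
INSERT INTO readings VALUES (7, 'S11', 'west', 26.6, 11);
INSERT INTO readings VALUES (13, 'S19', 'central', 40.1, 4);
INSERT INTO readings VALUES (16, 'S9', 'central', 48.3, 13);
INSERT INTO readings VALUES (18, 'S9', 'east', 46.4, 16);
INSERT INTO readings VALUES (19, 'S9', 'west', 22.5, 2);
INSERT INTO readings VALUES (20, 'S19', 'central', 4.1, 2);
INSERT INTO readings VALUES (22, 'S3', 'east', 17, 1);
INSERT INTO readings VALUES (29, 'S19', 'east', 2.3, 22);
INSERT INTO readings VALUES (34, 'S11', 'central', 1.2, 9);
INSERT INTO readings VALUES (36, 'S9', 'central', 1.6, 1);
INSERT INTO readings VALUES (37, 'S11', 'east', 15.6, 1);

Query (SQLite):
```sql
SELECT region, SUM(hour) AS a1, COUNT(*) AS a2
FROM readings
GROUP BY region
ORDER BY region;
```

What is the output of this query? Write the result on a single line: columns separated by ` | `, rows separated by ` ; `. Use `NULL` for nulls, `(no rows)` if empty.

central | 29 | 5 ; east | 40 | 4 ; west | 35 | 3

Group readings by region.
Per group compute: SUM(hour), COUNT(*).
  central: ids {13, 16, 20, 34, 36} → SUM(hour)=29, COUNT(*)=5
  east: ids {18, 22, 29, 37} → SUM(hour)=40, COUNT(*)=4
  west: ids {2, 7, 19} → SUM(hour)=35, COUNT(*)=3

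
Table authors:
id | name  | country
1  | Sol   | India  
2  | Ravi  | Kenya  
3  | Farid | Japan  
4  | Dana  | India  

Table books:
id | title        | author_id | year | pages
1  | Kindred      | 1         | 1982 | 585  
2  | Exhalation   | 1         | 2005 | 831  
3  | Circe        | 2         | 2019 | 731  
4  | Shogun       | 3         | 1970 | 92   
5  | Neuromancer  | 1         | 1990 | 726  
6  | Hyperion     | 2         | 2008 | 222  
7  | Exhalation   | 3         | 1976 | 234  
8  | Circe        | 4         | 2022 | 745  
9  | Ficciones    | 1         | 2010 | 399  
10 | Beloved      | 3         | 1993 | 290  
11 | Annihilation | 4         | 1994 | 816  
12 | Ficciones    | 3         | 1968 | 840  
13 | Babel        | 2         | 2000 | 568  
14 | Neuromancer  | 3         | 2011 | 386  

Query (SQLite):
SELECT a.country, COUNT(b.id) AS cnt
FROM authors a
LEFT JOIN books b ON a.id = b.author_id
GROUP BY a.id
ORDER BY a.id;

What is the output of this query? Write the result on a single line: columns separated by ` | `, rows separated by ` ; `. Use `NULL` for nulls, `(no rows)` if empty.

India | 4 ; Kenya | 3 ; Japan | 5 ; India | 2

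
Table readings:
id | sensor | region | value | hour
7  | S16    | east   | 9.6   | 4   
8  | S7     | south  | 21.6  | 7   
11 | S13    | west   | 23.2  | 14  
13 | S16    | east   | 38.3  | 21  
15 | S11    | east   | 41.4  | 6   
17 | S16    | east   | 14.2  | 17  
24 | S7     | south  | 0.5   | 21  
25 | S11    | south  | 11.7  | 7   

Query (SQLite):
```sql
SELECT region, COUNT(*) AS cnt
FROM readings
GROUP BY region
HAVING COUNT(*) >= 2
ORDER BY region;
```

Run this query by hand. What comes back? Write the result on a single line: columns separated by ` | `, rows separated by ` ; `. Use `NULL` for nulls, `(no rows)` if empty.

east | 4 ; south | 3

Partition readings by region; compute COUNT(*) within each group.
HAVING: keep groups with count ≥ 2.
  east: ids {7, 13, 15, 17} → COUNT(*)=4
  south: ids {8, 24, 25} → COUNT(*)=3
  west: ids {11} → COUNT(*)=1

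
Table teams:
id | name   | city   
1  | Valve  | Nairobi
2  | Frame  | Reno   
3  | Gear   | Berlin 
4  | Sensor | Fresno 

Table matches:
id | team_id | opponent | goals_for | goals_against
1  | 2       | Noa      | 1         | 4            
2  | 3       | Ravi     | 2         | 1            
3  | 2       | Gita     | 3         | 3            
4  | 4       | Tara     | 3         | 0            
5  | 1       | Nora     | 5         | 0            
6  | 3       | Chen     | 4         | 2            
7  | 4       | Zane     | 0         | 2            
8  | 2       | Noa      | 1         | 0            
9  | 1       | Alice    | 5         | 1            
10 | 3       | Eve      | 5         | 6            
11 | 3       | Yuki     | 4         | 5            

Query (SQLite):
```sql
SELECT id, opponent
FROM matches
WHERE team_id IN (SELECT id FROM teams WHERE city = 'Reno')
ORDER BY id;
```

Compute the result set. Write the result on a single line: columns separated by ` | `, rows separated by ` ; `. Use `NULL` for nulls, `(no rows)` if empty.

Inner query: teams.id where city = 'Reno'.
Outer: keep matches rows whose team_id is in that set.
Inner query → {2}

1 | Noa ; 3 | Gita ; 8 | Noa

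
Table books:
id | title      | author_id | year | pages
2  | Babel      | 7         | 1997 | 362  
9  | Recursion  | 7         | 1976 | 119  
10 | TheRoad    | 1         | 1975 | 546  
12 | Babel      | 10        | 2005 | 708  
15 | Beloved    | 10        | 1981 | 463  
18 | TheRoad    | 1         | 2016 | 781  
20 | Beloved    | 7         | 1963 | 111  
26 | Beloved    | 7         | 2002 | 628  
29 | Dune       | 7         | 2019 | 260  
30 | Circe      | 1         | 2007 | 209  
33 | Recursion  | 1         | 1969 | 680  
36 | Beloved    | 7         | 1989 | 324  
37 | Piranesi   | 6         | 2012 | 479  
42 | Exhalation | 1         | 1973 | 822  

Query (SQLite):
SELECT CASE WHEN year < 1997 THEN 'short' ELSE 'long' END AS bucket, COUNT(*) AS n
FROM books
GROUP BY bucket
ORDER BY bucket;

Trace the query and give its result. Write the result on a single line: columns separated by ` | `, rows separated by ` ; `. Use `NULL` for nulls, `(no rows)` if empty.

Bucket rows by year < 1997 → 'short' else 'long'; count each bucket.

long | 7 ; short | 7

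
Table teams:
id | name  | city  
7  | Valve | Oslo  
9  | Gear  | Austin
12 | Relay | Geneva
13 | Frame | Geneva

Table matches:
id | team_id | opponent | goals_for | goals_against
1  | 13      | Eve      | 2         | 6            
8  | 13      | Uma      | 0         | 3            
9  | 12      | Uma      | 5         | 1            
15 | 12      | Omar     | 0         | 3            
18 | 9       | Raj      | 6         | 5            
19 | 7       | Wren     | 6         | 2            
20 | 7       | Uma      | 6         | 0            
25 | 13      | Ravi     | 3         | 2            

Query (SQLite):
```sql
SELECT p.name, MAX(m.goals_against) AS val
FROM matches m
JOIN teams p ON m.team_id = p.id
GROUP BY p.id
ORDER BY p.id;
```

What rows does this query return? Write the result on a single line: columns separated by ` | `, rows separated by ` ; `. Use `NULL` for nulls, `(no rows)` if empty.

Valve | 2 ; Gear | 5 ; Relay | 3 ; Frame | 6

Join each matches row to its teams via team_id.
Group joined rows by teams.id; compute MAX(m.goals_against) per group.
  7: ids {19, 20} → MAX(m.goals_against)=2
  9: ids {18} → MAX(m.goals_against)=5
  12: ids {9, 15} → MAX(m.goals_against)=3
  13: ids {1, 8, 25} → MAX(m.goals_against)=6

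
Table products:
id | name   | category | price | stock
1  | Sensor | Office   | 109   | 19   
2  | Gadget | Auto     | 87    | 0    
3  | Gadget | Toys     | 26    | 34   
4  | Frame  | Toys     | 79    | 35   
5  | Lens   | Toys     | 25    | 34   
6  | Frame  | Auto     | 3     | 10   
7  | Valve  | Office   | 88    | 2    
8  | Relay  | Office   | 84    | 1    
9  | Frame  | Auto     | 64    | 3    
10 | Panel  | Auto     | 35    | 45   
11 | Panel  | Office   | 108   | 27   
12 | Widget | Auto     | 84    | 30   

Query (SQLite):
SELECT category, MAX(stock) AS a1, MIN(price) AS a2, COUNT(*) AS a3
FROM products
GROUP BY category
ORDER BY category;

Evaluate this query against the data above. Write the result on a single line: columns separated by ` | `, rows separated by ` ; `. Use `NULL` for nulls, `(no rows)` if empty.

Group products by category.
Per group compute: MAX(stock), MIN(price), COUNT(*).
  Auto: ids {2, 6, 9, 10, 12} → MAX(stock)=45, MIN(price)=3, COUNT(*)=5
  Office: ids {1, 7, 8, 11} → MAX(stock)=27, MIN(price)=84, COUNT(*)=4
  Toys: ids {3, 4, 5} → MAX(stock)=35, MIN(price)=25, COUNT(*)=3

Auto | 45 | 3 | 5 ; Office | 27 | 84 | 4 ; Toys | 35 | 25 | 3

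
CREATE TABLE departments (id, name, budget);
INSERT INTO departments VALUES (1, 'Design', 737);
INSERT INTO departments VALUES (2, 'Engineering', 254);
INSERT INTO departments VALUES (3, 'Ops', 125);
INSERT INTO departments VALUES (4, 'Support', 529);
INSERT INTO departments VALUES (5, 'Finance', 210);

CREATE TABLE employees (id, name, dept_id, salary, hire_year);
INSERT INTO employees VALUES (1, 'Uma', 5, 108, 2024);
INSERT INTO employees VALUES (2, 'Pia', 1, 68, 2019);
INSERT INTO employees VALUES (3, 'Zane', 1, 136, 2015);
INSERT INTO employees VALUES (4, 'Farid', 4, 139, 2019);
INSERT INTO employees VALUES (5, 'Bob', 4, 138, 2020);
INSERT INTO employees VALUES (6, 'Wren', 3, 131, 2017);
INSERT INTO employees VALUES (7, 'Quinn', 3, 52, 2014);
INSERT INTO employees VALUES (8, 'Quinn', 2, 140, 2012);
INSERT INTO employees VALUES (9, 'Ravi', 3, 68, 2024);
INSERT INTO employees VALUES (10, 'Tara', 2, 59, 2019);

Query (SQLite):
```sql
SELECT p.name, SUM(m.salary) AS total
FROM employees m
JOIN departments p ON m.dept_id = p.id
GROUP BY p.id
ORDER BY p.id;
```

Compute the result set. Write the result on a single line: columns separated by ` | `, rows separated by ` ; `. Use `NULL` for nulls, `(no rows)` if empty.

Design | 204 ; Engineering | 199 ; Ops | 251 ; Support | 277 ; Finance | 108

Join each employees row to its departments via dept_id.
Group joined rows by departments.id; compute SUM(m.salary) per group.
  1: ids {2, 3} → SUM(m.salary)=204
  2: ids {8, 10} → SUM(m.salary)=199
  3: ids {6, 7, 9} → SUM(m.salary)=251
  4: ids {4, 5} → SUM(m.salary)=277
  5: ids {1} → SUM(m.salary)=108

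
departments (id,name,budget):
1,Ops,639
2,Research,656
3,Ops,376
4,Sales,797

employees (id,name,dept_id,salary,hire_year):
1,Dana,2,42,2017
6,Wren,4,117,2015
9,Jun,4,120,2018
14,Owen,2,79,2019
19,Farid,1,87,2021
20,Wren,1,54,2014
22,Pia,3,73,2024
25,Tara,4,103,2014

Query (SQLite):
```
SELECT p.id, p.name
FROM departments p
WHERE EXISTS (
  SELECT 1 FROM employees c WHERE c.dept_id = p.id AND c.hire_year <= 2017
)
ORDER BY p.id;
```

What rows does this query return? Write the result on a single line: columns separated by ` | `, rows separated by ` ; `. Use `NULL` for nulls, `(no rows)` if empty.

For each departments row, check whether any employees with matching dept_id has hire_year <= 2017.
Keep rows where that is true.

1 | Ops ; 2 | Research ; 4 | Sales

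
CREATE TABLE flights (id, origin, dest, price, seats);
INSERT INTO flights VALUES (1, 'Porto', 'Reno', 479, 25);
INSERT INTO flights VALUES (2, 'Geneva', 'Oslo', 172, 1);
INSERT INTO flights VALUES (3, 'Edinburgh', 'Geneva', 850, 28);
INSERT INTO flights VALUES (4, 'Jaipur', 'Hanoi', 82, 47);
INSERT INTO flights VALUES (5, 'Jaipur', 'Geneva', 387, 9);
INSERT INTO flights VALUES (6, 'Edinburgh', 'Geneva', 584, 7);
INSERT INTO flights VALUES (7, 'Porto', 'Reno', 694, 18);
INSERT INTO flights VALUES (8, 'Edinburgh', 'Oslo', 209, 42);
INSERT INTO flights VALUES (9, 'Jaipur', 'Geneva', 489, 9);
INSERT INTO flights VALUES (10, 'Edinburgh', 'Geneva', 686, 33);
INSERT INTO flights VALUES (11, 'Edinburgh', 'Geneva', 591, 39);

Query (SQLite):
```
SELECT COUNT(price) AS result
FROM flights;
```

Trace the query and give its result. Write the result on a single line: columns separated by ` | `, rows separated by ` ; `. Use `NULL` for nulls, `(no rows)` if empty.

All price values: [479, 172, 850, 82, 387, 584, 694, 209, 489, 686, 591].
COUNT(price) counts non-NULL values → 11.

11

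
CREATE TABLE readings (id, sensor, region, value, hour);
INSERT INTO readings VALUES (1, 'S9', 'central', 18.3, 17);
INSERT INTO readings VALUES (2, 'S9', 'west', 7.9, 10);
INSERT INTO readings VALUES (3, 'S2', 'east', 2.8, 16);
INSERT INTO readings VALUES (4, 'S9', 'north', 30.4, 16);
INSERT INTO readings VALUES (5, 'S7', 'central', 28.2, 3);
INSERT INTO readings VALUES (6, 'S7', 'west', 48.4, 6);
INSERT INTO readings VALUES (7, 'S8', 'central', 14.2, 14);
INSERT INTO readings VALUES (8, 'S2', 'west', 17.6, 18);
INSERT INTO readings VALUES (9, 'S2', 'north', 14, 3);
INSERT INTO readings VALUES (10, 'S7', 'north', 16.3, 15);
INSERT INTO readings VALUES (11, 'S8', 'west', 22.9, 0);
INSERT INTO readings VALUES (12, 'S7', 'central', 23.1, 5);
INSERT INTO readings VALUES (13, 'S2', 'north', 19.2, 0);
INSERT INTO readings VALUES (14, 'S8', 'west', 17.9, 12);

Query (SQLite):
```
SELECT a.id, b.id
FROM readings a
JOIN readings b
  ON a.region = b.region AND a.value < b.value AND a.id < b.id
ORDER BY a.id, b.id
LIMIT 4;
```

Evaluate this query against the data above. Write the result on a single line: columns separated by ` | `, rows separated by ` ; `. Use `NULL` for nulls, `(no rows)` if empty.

Pairs (a,b) with same region, a.value < b.value, a.id < b.id.
region groups: central:{1,5,7,12} east:{3} north:{4,9,10,13} west:{2,6,8,11,14}
Ordered by (a.id, b.id); first 4.

1 | 5 ; 1 | 12 ; 2 | 6 ; 2 | 8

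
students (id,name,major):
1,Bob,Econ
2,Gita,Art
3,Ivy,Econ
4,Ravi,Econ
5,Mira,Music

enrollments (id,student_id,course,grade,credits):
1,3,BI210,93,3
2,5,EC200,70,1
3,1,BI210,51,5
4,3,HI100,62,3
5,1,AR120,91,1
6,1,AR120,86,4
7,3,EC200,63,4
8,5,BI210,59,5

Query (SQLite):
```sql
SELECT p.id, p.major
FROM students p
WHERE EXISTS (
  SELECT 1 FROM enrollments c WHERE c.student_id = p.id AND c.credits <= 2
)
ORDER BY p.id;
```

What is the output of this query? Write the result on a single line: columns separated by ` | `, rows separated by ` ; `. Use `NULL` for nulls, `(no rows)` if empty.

For each students row, check whether any enrollments with matching student_id has credits <= 2.
Keep rows where that is true.

1 | Econ ; 5 | Music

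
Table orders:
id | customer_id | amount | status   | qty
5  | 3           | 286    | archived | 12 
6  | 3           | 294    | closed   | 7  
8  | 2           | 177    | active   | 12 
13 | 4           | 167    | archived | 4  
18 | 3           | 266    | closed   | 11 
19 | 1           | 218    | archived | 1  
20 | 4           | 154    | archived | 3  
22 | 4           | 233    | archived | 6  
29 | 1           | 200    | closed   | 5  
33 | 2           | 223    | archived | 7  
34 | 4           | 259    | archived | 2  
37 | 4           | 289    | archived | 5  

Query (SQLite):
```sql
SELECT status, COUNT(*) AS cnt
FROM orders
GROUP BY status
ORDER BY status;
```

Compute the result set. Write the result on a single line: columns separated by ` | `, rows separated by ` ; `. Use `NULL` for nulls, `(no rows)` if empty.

Partition orders by status; compute COUNT(*) within each group.
  active: ids {8} → COUNT(*)=1
  archived: ids {5, 13, 19, 20, 22, 33, 34, 37} → COUNT(*)=8
  closed: ids {6, 18, 29} → COUNT(*)=3

active | 1 ; archived | 8 ; closed | 3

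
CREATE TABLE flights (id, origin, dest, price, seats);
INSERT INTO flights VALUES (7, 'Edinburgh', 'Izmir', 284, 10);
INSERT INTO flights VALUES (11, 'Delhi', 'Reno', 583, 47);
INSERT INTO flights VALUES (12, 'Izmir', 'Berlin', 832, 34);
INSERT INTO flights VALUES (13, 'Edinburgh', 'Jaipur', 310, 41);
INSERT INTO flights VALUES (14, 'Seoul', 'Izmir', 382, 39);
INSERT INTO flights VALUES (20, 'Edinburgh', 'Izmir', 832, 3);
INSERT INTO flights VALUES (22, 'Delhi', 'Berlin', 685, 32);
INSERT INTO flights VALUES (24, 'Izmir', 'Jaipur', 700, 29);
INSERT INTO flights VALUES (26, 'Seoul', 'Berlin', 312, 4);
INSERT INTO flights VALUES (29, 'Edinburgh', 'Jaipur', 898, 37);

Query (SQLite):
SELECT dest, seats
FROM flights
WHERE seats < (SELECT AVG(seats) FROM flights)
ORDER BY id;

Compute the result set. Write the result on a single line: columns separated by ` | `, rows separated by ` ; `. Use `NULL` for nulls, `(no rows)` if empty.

Scalar subquery: AVG(seats) over all flights rows = 27.6.
Keep rows where seats < that value.

Izmir | 10 ; Izmir | 3 ; Berlin | 4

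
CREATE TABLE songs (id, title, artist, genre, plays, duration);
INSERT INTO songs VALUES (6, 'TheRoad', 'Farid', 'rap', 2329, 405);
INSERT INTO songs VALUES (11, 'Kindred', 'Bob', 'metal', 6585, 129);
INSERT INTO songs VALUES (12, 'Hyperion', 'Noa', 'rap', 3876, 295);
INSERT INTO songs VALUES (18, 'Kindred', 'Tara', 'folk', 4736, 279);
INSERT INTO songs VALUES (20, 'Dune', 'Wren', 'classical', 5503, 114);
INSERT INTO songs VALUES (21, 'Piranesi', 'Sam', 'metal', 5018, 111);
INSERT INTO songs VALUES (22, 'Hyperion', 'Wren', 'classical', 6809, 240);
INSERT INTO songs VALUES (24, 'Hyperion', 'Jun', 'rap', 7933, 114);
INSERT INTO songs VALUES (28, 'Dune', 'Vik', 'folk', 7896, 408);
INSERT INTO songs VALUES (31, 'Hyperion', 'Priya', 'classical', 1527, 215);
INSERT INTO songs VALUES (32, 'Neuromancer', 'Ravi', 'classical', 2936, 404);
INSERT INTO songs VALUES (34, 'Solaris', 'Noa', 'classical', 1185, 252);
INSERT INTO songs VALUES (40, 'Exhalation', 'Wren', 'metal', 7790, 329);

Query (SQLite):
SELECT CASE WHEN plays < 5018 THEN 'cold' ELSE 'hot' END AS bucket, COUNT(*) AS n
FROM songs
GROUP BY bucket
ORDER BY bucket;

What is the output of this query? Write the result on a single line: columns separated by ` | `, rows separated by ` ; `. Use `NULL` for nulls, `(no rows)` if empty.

Bucket rows by plays < 5018 → 'cold' else 'hot'; count each bucket.

cold | 6 ; hot | 7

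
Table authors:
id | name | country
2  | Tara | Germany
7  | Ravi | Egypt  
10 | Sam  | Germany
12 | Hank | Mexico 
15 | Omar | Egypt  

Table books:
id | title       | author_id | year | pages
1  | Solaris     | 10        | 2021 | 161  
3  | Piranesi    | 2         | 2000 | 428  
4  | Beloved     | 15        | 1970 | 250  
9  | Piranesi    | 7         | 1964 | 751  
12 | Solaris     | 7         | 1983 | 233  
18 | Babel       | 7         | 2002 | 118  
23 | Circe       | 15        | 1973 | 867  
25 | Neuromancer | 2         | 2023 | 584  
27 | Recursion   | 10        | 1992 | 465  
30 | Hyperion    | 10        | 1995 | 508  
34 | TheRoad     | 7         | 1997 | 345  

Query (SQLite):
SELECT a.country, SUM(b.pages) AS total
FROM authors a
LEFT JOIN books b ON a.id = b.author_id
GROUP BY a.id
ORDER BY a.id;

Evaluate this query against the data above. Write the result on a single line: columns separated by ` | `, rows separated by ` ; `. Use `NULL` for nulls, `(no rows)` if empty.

Germany | 1012 ; Egypt | 1447 ; Germany | 1134 ; Mexico | NULL ; Egypt | 1117

LEFT JOIN keeps every authors row; unmatched ones get NULL for books columns.
Group by authors.id and compute SUM(b.pages). SUM over an all-NULL group is NULL.
  2: ids {3, 25} → SUM(b.pages)=1012
  7: ids {9, 12, 18, 34} → SUM(b.pages)=1447
  10: ids {1, 27, 30} → SUM(b.pages)=1134
  12: ids {—} → SUM(b.pages)=NULL
  15: ids {4, 23} → SUM(b.pages)=1117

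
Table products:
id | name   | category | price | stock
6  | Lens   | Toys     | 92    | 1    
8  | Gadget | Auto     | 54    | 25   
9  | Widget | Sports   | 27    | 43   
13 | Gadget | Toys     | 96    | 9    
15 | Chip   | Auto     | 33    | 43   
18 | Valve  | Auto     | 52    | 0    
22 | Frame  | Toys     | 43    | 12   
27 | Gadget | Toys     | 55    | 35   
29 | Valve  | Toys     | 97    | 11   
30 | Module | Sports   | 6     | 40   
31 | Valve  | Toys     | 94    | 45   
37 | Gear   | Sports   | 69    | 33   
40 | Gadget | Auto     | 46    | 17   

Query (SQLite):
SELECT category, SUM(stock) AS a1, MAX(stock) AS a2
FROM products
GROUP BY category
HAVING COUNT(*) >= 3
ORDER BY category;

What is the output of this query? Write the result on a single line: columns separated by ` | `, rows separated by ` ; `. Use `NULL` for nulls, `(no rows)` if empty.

Auto | 85 | 43 ; Sports | 116 | 43 ; Toys | 113 | 45

Group products by category.
Per group compute: SUM(stock), MAX(stock).
HAVING: drop groups with fewer than 3 rows.
  Auto: ids {8, 15, 18, 40} → SUM(stock)=85, MAX(stock)=43
  Sports: ids {9, 30, 37} → SUM(stock)=116, MAX(stock)=43
  Toys: ids {6, 13, 22, 27, 29, 31} → SUM(stock)=113, MAX(stock)=45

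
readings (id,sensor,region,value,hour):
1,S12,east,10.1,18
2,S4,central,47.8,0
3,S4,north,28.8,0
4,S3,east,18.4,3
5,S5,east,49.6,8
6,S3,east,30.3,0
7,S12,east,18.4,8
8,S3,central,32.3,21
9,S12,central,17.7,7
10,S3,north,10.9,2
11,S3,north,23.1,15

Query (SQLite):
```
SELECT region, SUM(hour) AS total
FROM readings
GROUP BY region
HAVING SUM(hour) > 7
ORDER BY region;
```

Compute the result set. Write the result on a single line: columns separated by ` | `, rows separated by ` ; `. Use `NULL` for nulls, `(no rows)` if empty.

central | 28 ; east | 37 ; north | 17

Partition readings by region; compute SUM(hour) within each group.
HAVING: keep groups where SUM(hour) > 7.
  central: ids {2, 8, 9} → SUM(hour)=28
  east: ids {1, 4, 5, 6, 7} → SUM(hour)=37
  north: ids {3, 10, 11} → SUM(hour)=17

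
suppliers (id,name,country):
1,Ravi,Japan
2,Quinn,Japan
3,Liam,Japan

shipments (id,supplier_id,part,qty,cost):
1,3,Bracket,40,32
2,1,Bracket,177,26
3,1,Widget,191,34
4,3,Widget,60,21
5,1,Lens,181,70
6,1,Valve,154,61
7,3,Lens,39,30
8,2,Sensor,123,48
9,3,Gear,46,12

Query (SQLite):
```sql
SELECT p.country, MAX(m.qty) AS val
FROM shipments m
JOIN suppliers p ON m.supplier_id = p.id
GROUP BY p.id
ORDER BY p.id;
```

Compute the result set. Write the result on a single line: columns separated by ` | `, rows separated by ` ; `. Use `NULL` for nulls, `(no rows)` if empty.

Japan | 191 ; Japan | 123 ; Japan | 60

Join each shipments row to its suppliers via supplier_id.
Group joined rows by suppliers.id; compute MAX(m.qty) per group.
  1: ids {2, 3, 5, 6} → MAX(m.qty)=191
  2: ids {8} → MAX(m.qty)=123
  3: ids {1, 4, 7, 9} → MAX(m.qty)=60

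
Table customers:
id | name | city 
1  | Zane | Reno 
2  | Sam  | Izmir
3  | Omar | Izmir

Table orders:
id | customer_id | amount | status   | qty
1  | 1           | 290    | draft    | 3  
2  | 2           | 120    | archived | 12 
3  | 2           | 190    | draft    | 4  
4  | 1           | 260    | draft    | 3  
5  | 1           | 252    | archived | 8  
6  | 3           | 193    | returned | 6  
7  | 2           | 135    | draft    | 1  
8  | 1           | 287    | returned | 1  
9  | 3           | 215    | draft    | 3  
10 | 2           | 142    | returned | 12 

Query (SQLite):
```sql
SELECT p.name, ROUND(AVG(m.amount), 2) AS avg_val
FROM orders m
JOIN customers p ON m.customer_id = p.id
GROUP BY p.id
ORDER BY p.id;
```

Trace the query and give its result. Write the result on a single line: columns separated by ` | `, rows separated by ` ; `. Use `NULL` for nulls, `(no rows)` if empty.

Join each orders row to its customers via customer_id.
Group joined rows by customers.id; compute ROUND(AVG(m.amount), 2) per group.
  1: ids {1, 4, 5, 8} → ROUND(AVG(m.amount), 2)=272.25
  2: ids {2, 3, 7, 10} → ROUND(AVG(m.amount), 2)=146.75
  3: ids {6, 9} → ROUND(AVG(m.amount), 2)=204

Zane | 272.25 ; Sam | 146.75 ; Omar | 204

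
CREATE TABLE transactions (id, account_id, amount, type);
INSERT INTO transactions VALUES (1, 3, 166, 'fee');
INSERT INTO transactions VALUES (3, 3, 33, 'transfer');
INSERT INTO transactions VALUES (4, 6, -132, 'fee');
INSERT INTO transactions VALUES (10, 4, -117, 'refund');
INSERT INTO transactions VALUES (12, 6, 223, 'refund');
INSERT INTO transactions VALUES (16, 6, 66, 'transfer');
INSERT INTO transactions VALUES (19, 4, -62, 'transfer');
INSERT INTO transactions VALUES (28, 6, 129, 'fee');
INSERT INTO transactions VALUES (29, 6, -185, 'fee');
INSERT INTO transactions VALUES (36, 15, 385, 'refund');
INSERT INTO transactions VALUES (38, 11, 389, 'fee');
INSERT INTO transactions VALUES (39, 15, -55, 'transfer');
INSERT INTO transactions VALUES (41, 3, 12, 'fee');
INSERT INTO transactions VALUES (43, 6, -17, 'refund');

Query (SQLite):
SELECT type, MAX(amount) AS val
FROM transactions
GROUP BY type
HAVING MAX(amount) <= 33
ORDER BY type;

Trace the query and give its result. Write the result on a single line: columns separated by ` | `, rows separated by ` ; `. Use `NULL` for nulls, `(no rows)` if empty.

Partition transactions by type; compute MAX(amount) within each group.
HAVING: keep groups where MAX(amount) <= 33.
  fee: ids {1, 4, 28, 29, 38, 41} → MAX(amount)=389
  refund: ids {10, 12, 36, 43} → MAX(amount)=385
  transfer: ids {3, 16, 19, 39} → MAX(amount)=66

(no rows)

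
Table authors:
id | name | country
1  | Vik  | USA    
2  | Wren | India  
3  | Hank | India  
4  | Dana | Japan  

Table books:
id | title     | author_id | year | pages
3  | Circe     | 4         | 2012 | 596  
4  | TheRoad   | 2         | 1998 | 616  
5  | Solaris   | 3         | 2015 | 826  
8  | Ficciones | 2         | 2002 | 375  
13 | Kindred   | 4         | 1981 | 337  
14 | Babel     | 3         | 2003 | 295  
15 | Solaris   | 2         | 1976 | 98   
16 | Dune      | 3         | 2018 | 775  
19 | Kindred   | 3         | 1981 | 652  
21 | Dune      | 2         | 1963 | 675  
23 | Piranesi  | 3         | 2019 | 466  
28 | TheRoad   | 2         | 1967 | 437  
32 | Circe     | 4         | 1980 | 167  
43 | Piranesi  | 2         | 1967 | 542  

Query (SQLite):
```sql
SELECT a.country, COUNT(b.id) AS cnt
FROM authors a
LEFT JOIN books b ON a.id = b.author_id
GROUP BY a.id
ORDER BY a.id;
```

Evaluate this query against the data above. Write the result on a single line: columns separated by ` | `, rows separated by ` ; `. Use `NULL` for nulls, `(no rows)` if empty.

LEFT JOIN keeps every authors row; unmatched ones get NULL for books columns.
Group by authors.id and compute COUNT(b.id). COUNT(col) of an all-NULL group is 0.
  1: ids {—} → COUNT(b.id)=0
  2: ids {4, 8, 15, 21, 28, 43} → COUNT(b.id)=6
  3: ids {5, 14, 16, 19, 23} → COUNT(b.id)=5
  4: ids {3, 13, 32} → COUNT(b.id)=3

USA | 0 ; India | 6 ; India | 5 ; Japan | 3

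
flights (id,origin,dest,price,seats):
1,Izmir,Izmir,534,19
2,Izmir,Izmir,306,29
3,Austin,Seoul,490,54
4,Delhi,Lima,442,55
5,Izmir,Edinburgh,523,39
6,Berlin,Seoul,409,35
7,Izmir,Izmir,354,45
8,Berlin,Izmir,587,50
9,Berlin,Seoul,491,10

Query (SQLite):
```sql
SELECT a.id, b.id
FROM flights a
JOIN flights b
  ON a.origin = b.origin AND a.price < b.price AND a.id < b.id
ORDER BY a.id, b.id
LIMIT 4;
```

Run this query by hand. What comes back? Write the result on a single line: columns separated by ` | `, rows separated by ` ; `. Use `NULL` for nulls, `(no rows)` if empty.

Pairs (a,b) with same origin, a.price < b.price, a.id < b.id.
origin groups: Austin:{3} Berlin:{6,8,9} Delhi:{4} Izmir:{1,2,5,7}
Ordered by (a.id, b.id); first 4.

2 | 5 ; 2 | 7 ; 6 | 8 ; 6 | 9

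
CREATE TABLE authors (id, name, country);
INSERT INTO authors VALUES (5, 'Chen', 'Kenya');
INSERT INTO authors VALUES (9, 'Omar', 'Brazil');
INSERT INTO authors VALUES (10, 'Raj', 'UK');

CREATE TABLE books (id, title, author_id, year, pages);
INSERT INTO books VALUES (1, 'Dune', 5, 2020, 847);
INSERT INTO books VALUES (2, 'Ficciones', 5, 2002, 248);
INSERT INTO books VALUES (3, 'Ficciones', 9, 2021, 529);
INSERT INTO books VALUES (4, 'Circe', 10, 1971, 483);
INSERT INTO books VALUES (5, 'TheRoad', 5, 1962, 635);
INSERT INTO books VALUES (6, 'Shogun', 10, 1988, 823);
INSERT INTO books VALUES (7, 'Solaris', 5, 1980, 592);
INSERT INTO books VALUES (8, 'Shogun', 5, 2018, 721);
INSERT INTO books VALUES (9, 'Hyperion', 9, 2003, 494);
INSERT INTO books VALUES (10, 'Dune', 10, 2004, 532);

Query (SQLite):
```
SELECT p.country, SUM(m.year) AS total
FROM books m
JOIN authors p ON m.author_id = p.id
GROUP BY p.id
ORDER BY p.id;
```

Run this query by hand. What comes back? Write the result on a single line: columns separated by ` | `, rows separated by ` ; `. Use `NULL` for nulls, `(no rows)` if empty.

Kenya | 9982 ; Brazil | 4024 ; UK | 5963

Join each books row to its authors via author_id.
Group joined rows by authors.id; compute SUM(m.year) per group.
  5: ids {1, 2, 5, 7, 8} → SUM(m.year)=9982
  9: ids {3, 9} → SUM(m.year)=4024
  10: ids {4, 6, 10} → SUM(m.year)=5963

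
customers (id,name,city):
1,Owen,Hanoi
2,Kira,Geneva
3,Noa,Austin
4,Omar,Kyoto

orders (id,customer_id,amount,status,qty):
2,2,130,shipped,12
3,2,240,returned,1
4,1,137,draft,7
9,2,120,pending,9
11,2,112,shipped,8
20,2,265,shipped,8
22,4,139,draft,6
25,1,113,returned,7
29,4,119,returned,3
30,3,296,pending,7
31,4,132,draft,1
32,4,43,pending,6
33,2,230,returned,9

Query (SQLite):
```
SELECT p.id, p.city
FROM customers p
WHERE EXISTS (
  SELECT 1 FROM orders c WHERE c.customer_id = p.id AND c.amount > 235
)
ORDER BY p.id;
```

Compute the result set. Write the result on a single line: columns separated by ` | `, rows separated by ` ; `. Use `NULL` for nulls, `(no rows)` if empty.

For each customers row, check whether any orders with matching customer_id has amount > 235.
Keep rows where that is true.

2 | Geneva ; 3 | Austin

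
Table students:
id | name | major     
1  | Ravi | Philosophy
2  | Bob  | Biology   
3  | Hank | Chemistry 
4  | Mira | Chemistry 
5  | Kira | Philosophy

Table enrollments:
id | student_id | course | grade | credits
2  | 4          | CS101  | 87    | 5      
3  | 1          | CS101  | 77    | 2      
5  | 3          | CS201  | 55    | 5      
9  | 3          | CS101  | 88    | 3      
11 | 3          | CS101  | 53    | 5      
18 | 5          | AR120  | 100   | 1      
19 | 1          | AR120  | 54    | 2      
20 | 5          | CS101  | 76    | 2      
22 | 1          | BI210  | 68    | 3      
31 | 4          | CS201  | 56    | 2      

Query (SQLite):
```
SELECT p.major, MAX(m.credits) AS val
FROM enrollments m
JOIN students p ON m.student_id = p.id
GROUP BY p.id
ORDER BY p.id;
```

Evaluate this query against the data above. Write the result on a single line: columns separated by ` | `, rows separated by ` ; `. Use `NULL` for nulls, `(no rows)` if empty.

Join each enrollments row to its students via student_id.
Group joined rows by students.id; compute MAX(m.credits) per group.
  1: ids {3, 19, 22} → MAX(m.credits)=3
  3: ids {5, 9, 11} → MAX(m.credits)=5
  4: ids {2, 31} → MAX(m.credits)=5
  5: ids {18, 20} → MAX(m.credits)=2

Philosophy | 3 ; Chemistry | 5 ; Chemistry | 5 ; Philosophy | 2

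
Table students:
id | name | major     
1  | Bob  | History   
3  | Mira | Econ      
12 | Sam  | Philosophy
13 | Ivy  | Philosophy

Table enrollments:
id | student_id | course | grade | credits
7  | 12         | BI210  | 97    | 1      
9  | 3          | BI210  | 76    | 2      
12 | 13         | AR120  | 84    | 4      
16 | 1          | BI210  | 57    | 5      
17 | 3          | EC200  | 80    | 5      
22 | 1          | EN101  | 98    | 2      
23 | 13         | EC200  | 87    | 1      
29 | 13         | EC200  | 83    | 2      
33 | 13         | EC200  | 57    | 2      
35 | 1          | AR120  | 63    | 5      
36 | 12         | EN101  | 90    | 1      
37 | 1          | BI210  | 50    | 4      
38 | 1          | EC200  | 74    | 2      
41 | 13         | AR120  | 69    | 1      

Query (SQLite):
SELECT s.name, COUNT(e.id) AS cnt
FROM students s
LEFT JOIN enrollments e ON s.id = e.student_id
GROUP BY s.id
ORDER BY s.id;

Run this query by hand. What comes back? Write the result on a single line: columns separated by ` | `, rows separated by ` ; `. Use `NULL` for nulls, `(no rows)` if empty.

Bob | 5 ; Mira | 2 ; Sam | 2 ; Ivy | 5

LEFT JOIN keeps every students row; unmatched ones get NULL for enrollments columns.
Group by students.id and compute COUNT(e.id). COUNT(col) of an all-NULL group is 0.
  1: ids {16, 22, 35, 37, 38} → COUNT(e.id)=5
  3: ids {9, 17} → COUNT(e.id)=2
  12: ids {7, 36} → COUNT(e.id)=2
  13: ids {12, 23, 29, 33, 41} → COUNT(e.id)=5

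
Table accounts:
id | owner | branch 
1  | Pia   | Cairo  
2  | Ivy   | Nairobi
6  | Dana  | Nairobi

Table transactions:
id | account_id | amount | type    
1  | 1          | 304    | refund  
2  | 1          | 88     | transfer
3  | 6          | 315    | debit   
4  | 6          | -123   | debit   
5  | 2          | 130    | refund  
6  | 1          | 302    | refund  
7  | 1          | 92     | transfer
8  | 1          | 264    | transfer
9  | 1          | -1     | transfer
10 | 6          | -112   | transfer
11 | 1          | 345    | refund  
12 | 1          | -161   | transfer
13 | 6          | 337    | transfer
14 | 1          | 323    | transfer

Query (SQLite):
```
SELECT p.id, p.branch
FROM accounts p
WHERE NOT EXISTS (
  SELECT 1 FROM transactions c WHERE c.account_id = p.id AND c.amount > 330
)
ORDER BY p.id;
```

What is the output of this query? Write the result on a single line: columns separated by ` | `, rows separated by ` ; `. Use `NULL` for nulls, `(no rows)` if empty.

2 | Nairobi

For each accounts row, check whether any transactions with matching account_id has amount > 330.
Keep rows where that is false.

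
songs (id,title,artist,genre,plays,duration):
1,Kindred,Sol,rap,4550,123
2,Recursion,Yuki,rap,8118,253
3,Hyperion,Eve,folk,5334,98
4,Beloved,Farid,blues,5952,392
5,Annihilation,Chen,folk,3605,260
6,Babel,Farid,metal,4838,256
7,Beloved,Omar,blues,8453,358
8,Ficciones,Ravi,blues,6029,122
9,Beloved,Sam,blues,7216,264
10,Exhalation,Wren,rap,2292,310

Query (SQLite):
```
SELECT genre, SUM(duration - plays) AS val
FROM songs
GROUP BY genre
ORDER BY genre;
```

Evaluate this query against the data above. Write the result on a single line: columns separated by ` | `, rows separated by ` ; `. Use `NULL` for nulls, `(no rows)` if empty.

blues | -26514 ; folk | -8581 ; metal | -4582 ; rap | -14274

For each row compute duration - plays.
Group by genre; take SUM of the expression per group.
  blues: ids {4, 7, 8, 9} → SUM(duration - plays)=-26514
  folk: ids {3, 5} → SUM(duration - plays)=-8581
  metal: ids {6} → SUM(duration - plays)=-4582
  rap: ids {1, 2, 10} → SUM(duration - plays)=-14274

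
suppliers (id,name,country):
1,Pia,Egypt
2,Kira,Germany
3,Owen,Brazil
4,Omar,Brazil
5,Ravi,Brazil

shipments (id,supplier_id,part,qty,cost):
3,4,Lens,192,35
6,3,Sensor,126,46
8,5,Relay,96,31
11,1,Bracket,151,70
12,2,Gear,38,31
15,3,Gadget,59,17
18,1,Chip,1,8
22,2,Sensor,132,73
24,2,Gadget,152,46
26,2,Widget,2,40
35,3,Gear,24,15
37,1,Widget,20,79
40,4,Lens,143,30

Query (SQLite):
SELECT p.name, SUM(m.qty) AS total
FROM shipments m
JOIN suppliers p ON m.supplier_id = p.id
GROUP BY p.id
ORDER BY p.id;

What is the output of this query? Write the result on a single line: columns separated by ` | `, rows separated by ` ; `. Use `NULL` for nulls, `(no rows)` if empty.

Pia | 172 ; Kira | 324 ; Owen | 209 ; Omar | 335 ; Ravi | 96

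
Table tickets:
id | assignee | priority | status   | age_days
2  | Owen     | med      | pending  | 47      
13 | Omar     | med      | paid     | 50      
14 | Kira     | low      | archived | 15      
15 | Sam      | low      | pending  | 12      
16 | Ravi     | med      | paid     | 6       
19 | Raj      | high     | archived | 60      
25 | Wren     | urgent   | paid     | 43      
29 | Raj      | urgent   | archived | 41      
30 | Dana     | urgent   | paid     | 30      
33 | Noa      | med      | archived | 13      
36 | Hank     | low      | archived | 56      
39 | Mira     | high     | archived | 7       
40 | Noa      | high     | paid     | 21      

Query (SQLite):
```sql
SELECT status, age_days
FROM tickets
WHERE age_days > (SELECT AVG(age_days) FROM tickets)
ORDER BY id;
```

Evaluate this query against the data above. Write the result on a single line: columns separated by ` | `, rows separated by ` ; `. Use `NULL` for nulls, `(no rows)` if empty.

Scalar subquery: AVG(age_days) over all tickets rows = 30.846154 (≈; comparison uses full precision).
Keep rows where age_days > that value.

pending | 47 ; paid | 50 ; archived | 60 ; paid | 43 ; archived | 41 ; archived | 56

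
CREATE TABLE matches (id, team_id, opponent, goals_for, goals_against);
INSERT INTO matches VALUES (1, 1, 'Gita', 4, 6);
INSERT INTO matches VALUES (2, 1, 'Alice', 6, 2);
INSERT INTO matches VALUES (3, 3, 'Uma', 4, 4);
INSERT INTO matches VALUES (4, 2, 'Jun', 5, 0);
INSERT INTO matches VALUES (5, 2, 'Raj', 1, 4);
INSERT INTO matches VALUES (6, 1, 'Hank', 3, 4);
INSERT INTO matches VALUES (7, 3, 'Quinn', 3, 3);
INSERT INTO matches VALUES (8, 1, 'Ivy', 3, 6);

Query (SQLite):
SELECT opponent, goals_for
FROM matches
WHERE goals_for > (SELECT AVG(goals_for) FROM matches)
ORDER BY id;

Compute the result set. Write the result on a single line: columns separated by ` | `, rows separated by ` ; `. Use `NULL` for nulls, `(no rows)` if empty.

Scalar subquery: AVG(goals_for) over all matches rows = 3.625.
Keep rows where goals_for > that value.

Gita | 4 ; Alice | 6 ; Uma | 4 ; Jun | 5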